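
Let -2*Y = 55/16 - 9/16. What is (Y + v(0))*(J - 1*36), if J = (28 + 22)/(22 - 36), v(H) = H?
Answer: 6371/112 ≈ 56.884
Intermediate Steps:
J = -25/7 (J = 50/(-14) = 50*(-1/14) = -25/7 ≈ -3.5714)
Y = -23/16 (Y = -(55/16 - 9/16)/2 = -1/2*23/8 = -23/16 ≈ -1.4375)
(Y + v(0))*(J - 1*36) = (-23/16 + 0)*(-25/7 - 1*36) = -23*(-25/7 - 36)/16 = -23/16*(-277/7) = 6371/112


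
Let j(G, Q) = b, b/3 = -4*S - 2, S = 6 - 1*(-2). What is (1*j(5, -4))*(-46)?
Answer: 4692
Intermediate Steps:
S = 8 (S = 6 + 2 = 8)
b = -102 (b = 3*(-4*8 - 2) = 3*(-32 - 2) = 3*(-34) = -102)
j(G, Q) = -102
(1*j(5, -4))*(-46) = (1*(-102))*(-46) = -102*(-46) = 4692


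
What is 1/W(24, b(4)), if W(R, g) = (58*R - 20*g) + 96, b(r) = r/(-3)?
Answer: 3/4544 ≈ 0.00066021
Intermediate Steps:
b(r) = -r/3 (b(r) = r*(-⅓) = -r/3)
W(R, g) = 96 - 20*g + 58*R (W(R, g) = (-20*g + 58*R) + 96 = 96 - 20*g + 58*R)
1/W(24, b(4)) = 1/(96 - (-20)*4/3 + 58*24) = 1/(96 - 20*(-4/3) + 1392) = 1/(96 + 80/3 + 1392) = 1/(4544/3) = 3/4544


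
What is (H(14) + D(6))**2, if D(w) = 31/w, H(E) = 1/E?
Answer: 12100/441 ≈ 27.438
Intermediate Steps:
(H(14) + D(6))**2 = (1/14 + 31/6)**2 = (110/21)**2 = 12100/441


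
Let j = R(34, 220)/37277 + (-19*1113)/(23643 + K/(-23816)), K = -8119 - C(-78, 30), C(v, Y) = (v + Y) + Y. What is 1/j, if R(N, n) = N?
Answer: -20990298064553/18754929606878 ≈ -1.1192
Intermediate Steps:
C(v, Y) = v + 2*Y (C(v, Y) = (Y + v) + Y = v + 2*Y)
K = -8101 (K = -8119 - (-78 + 2*30) = -8119 - (-78 + 60) = -8119 - 1*(-18) = -8119 + 18 = -8101)
j = -18754929606878/20990298064553 (j = 34/37277 + (-19*1113)/(23643 - 8101/(-23816)) = 34*(1/37277) - 21147/(23643 - 8101*(-1/23816)) = 34/37277 - 21147/(23643 + 8101/23816) = 34/37277 - 21147/563089789/23816 = 34/37277 - 21147*23816/563089789 = 34/37277 - 503636952/563089789 = -18754929606878/20990298064553 ≈ -0.89351)
1/j = 1/(-18754929606878/20990298064553) = -20990298064553/18754929606878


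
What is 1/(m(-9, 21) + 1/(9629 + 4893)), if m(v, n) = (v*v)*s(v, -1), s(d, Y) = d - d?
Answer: 14522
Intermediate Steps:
s(d, Y) = 0
m(v, n) = 0 (m(v, n) = (v*v)*0 = v²*0 = 0)
1/(m(-9, 21) + 1/(9629 + 4893)) = 1/(0 + 1/(9629 + 4893)) = 1/(0 + 1/14522) = 1/(1/14522) = 14522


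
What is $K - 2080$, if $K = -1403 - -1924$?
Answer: $-1559$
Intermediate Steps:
$K = 521$ ($K = -1403 + 1924 = 521$)
$K - 2080 = 521 - 2080 = -1559$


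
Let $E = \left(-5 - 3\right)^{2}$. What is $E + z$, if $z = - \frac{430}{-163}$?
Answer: $\frac{10862}{163} \approx 66.638$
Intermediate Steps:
$z = \frac{430}{163}$ ($z = \left(-430\right) \left(- \frac{1}{163}\right) = \frac{430}{163} \approx 2.638$)
$E = 64$ ($E = \left(-8\right)^{2} = 64$)
$E + z = 64 + \frac{430}{163} = \frac{10862}{163}$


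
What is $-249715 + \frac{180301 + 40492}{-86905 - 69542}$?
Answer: $- \frac{39067383398}{156447} \approx -2.4972 \cdot 10^{5}$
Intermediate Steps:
$-249715 + \frac{180301 + 40492}{-86905 - 69542} = -249715 + \frac{220793}{-156447} = -249715 + 220793 \left(- \frac{1}{156447}\right) = -249715 - \frac{220793}{156447} = - \frac{39067383398}{156447}$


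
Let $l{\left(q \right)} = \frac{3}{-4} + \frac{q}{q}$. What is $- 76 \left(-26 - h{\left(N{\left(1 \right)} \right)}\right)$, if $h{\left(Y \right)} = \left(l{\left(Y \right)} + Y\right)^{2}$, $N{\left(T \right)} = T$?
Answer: $\frac{8379}{4} \approx 2094.8$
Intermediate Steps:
$l{\left(q \right)} = \frac{1}{4}$ ($l{\left(q \right)} = 3 \left(- \frac{1}{4}\right) + 1 = - \frac{3}{4} + 1 = \frac{1}{4}$)
$h{\left(Y \right)} = \left(\frac{1}{4} + Y\right)^{2}$
$- 76 \left(-26 - h{\left(N{\left(1 \right)} \right)}\right) = - 76 \left(-26 - \frac{\left(1 + 4 \cdot 1\right)^{2}}{16}\right) = - 76 \left(-26 - \frac{\left(1 + 4\right)^{2}}{16}\right) = - 76 \left(-26 - \frac{5^{2}}{16}\right) = - 76 \left(-26 - \frac{1}{16} \cdot 25\right) = - 76 \left(-26 - \frac{25}{16}\right) = \left(-76\right) \left(- \frac{441}{16}\right) = \frac{8379}{4}$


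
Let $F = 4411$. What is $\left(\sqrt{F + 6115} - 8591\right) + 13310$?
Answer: $4719 + \sqrt{10526} \approx 4821.6$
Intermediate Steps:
$\left(\sqrt{F + 6115} - 8591\right) + 13310 = \left(\sqrt{4411 + 6115} - 8591\right) + 13310 = \left(\sqrt{10526} - 8591\right) + 13310 = \left(-8591 + \sqrt{10526}\right) + 13310 = 4719 + \sqrt{10526}$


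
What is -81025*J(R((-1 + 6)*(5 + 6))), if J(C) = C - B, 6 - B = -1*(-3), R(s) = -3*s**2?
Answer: 735544950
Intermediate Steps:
B = 3 (B = 6 - (-1)*(-3) = 6 - 1*3 = 6 - 3 = 3)
J(C) = -3 + C (J(C) = C - 1*3 = C - 3 = -3 + C)
-81025*J(R((-1 + 6)*(5 + 6))) = -81025*(-3 - 3*(-1 + 6)**2*(5 + 6)**2) = -81025*(-3 - 3*(5*11)**2) = -81025*(-3 - 3*55**2) = -81025*(-3 - 3*3025) = -81025*(-3 - 9075) = -81025*(-9078) = 735544950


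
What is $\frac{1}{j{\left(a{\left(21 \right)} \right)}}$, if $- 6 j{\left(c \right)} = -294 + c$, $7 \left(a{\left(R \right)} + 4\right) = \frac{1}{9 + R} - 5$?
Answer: $\frac{1260}{62729} \approx 0.020086$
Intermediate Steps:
$a{\left(R \right)} = - \frac{33}{7} + \frac{1}{7 \left(9 + R\right)}$ ($a{\left(R \right)} = -4 + \frac{\frac{1}{9 + R} - 5}{7} = -4 + \frac{-5 + \frac{1}{9 + R}}{7} = -4 - \left(\frac{5}{7} - \frac{1}{7 \left(9 + R\right)}\right) = - \frac{33}{7} + \frac{1}{7 \left(9 + R\right)}$)
$j{\left(c \right)} = 49 - \frac{c}{6}$ ($j{\left(c \right)} = - \frac{-294 + c}{6} = 49 - \frac{c}{6}$)
$\frac{1}{j{\left(a{\left(21 \right)} \right)}} = \frac{1}{49 - \frac{\frac{1}{7} \frac{1}{9 + 21} \left(-296 - 693\right)}{6}} = \frac{1}{49 - \frac{\frac{1}{7} \cdot \frac{1}{30} \left(-296 - 693\right)}{6}} = \frac{1}{49 - \frac{\frac{1}{7} \cdot \frac{1}{30} \left(-989\right)}{6}} = \frac{1}{49 - - \frac{989}{1260}} = \frac{1}{49 + \frac{989}{1260}} = \frac{1}{\frac{62729}{1260}} = \frac{1260}{62729}$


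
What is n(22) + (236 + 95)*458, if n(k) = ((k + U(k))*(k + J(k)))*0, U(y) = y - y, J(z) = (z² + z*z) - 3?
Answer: 151598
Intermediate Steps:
J(z) = -3 + 2*z² (J(z) = (z² + z²) - 3 = 2*z² - 3 = -3 + 2*z²)
U(y) = 0
n(k) = 0 (n(k) = ((k + 0)*(k + (-3 + 2*k²)))*0 = (k*(-3 + k + 2*k²))*0 = 0)
n(22) + (236 + 95)*458 = 0 + (236 + 95)*458 = 0 + 331*458 = 0 + 151598 = 151598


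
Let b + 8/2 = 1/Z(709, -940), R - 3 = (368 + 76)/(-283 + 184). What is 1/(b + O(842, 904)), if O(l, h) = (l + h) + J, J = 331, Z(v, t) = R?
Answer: 49/101544 ≈ 0.00048255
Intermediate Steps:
R = -49/33 (R = 3 + (368 + 76)/(-283 + 184) = 3 + 444/(-99) = 3 + 444*(-1/99) = 3 - 148/33 = -49/33 ≈ -1.4848)
Z(v, t) = -49/33
O(l, h) = 331 + h + l (O(l, h) = (l + h) + 331 = (h + l) + 331 = 331 + h + l)
b = -229/49 (b = -4 + 1/(-49/33) = -4 - 33/49 = -229/49 ≈ -4.6735)
1/(b + O(842, 904)) = 1/(-229/49 + (331 + 904 + 842)) = 1/(-229/49 + 2077) = 1/(101544/49) = 49/101544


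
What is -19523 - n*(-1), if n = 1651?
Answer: -17872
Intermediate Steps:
-19523 - n*(-1) = -19523 - 1651*(-1) = -19523 - 1*(-1651) = -19523 + 1651 = -17872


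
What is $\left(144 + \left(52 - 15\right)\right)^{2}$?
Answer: $32761$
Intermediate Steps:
$\left(144 + \left(52 - 15\right)\right)^{2} = \left(144 + 37\right)^{2} = 181^{2} = 32761$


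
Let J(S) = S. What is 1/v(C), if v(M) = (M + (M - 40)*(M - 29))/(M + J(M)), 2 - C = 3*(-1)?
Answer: 2/169 ≈ 0.011834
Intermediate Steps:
C = 5 (C = 2 - 3*(-1) = 2 - 1*(-3) = 2 + 3 = 5)
v(M) = (M + (-40 + M)*(-29 + M))/(2*M) (v(M) = (M + (M - 40)*(M - 29))/(M + M) = (M + (-40 + M)*(-29 + M))/((2*M)) = (M + (-40 + M)*(-29 + M))*(1/(2*M)) = (M + (-40 + M)*(-29 + M))/(2*M))
1/v(C) = 1/(-34 + (½)*5 + 580/5) = 1/(-34 + 5/2 + 580*(⅕)) = 1/(-34 + 5/2 + 116) = 1/(169/2) = 2/169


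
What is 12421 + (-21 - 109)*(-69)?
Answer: 21391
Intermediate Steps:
12421 + (-21 - 109)*(-69) = 12421 - 130*(-69) = 12421 + 8970 = 21391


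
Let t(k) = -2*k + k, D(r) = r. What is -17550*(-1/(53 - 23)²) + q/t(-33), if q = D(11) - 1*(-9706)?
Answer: 6907/22 ≈ 313.95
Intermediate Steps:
t(k) = -k
q = 9717 (q = 11 - 1*(-9706) = 11 + 9706 = 9717)
-17550*(-1/(53 - 23)²) + q/t(-33) = -17550*(-1/(53 - 23)²) + 9717/((-1*(-33))) = -17550/((-1*30²)) + 9717/33 = -17550/((-1*900)) + 9717*(1/33) = -17550/(-900) + 3239/11 = -17550*(-1/900) + 3239/11 = 39/2 + 3239/11 = 6907/22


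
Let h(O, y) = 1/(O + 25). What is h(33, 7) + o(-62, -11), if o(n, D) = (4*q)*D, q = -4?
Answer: 10209/58 ≈ 176.02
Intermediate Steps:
h(O, y) = 1/(25 + O)
o(n, D) = -16*D (o(n, D) = (4*(-4))*D = -16*D)
h(33, 7) + o(-62, -11) = 1/(25 + 33) - 16*(-11) = 1/58 + 176 = 10209/58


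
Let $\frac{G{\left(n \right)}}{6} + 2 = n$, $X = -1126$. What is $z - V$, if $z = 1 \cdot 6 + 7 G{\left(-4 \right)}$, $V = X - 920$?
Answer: $1800$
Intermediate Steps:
$G{\left(n \right)} = -12 + 6 n$
$V = -2046$ ($V = -1126 - 920 = -2046$)
$z = -246$ ($z = 1 \cdot 6 + 7 \left(-12 + 6 \left(-4\right)\right) = 6 + 7 \left(-12 - 24\right) = 6 + 7 \left(-36\right) = 6 - 252 = -246$)
$z - V = -246 - -2046 = -246 + 2046 = 1800$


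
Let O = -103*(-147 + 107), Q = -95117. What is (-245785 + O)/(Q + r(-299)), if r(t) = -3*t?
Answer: 48333/18844 ≈ 2.5649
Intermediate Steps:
O = 4120 (O = -103*(-40) = 4120)
(-245785 + O)/(Q + r(-299)) = (-245785 + 4120)/(-95117 - 3*(-299)) = -241665/(-95117 + 897) = -241665/(-94220) = -241665*(-1/94220) = 48333/18844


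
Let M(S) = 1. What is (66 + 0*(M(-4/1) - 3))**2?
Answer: 4356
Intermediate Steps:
(66 + 0*(M(-4/1) - 3))**2 = (66 + 0*(1 - 3))**2 = (66 + 0*(-2))**2 = (66 + 0)**2 = 66**2 = 4356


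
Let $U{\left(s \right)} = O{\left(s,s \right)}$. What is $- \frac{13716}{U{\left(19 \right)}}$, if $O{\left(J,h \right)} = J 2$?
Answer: $- \frac{6858}{19} \approx -360.95$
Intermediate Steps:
$O{\left(J,h \right)} = 2 J$
$U{\left(s \right)} = 2 s$
$- \frac{13716}{U{\left(19 \right)}} = - \frac{13716}{2 \cdot 19} = - \frac{13716}{38} = \left(-13716\right) \frac{1}{38} = - \frac{6858}{19}$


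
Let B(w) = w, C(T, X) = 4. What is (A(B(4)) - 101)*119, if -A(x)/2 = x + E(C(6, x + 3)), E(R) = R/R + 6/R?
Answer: -13566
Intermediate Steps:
E(R) = 1 + 6/R
A(x) = -5 - 2*x (A(x) = -2*(x + (6 + 4)/4) = -2*(x + (¼)*10) = -2*(x + 5/2) = -2*(5/2 + x) = -5 - 2*x)
(A(B(4)) - 101)*119 = ((-5 - 2*4) - 101)*119 = ((-5 - 8) - 101)*119 = (-13 - 101)*119 = -114*119 = -13566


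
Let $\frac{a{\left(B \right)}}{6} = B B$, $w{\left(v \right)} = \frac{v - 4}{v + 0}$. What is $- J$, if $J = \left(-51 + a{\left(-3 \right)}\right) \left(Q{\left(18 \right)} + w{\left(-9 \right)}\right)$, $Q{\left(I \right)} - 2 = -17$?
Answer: $\frac{122}{3} \approx 40.667$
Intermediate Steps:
$Q{\left(I \right)} = -15$ ($Q{\left(I \right)} = 2 - 17 = -15$)
$w{\left(v \right)} = \frac{-4 + v}{v}$
$a{\left(B \right)} = 6 B^{2}$ ($a{\left(B \right)} = 6 B B = 6 B^{2}$)
$J = - \frac{122}{3}$ ($J = \left(-51 + 6 \left(-3\right)^{2}\right) \left(-15 + \frac{-4 - 9}{-9}\right) = \left(-51 + 6 \cdot 9\right) \left(-15 - - \frac{13}{9}\right) = \left(-51 + 54\right) \left(-15 + \frac{13}{9}\right) = 3 \left(- \frac{122}{9}\right) = - \frac{122}{3} \approx -40.667$)
$- J = \left(-1\right) \left(- \frac{122}{3}\right) = \frac{122}{3}$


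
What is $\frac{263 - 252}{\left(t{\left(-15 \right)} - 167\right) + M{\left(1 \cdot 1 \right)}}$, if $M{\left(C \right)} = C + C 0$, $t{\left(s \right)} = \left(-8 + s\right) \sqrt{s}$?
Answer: $- \frac{1826}{35491} + \frac{253 i \sqrt{15}}{35491} \approx -0.05145 + 0.027609 i$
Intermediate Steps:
$t{\left(s \right)} = \sqrt{s} \left(-8 + s\right)$
$M{\left(C \right)} = C$ ($M{\left(C \right)} = C + 0 = C$)
$\frac{263 - 252}{\left(t{\left(-15 \right)} - 167\right) + M{\left(1 \cdot 1 \right)}} = \frac{263 - 252}{\left(\sqrt{-15} \left(-8 - 15\right) - 167\right) + 1 \cdot 1} = \frac{11}{\left(i \sqrt{15} \left(-23\right) - 167\right) + 1} = \frac{11}{\left(- 23 i \sqrt{15} - 167\right) + 1} = \frac{11}{\left(-167 - 23 i \sqrt{15}\right) + 1} = \frac{11}{-166 - 23 i \sqrt{15}}$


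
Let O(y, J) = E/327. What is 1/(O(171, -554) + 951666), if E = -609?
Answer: 109/103731391 ≈ 1.0508e-6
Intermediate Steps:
O(y, J) = -203/109 (O(y, J) = -609/327 = -609*1/327 = -203/109)
1/(O(171, -554) + 951666) = 1/(-203/109 + 951666) = 1/(103731391/109) = 109/103731391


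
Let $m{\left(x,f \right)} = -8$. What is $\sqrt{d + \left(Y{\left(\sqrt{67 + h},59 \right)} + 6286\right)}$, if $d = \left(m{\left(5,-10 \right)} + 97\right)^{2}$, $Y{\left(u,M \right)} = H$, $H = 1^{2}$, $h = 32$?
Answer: $8 \sqrt{222} \approx 119.2$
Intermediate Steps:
$H = 1$
$Y{\left(u,M \right)} = 1$
$d = 7921$ ($d = \left(-8 + 97\right)^{2} = 89^{2} = 7921$)
$\sqrt{d + \left(Y{\left(\sqrt{67 + h},59 \right)} + 6286\right)} = \sqrt{7921 + \left(1 + 6286\right)} = \sqrt{7921 + 6287} = \sqrt{14208} = 8 \sqrt{222}$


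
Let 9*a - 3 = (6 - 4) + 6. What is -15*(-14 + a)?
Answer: 575/3 ≈ 191.67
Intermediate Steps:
a = 11/9 (a = 1/3 + ((6 - 4) + 6)/9 = 1/3 + (2 + 6)/9 = 1/3 + (1/9)*8 = 1/3 + 8/9 = 11/9 ≈ 1.2222)
-15*(-14 + a) = -15*(-14 + 11/9) = -15*(-115/9) = 575/3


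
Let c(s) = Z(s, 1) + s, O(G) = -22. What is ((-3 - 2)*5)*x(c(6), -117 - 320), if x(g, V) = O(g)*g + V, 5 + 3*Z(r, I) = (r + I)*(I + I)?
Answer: 15875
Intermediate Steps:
Z(r, I) = -5/3 + 2*I*(I + r)/3 (Z(r, I) = -5/3 + ((r + I)*(I + I))/3 = -5/3 + ((I + r)*(2*I))/3 = -5/3 + (2*I*(I + r))/3 = -5/3 + 2*I*(I + r)/3)
c(s) = -1 + 5*s/3 (c(s) = (-5/3 + (⅔)*1² + (⅔)*1*s) + s = (-5/3 + (⅔)*1 + 2*s/3) + s = (-5/3 + ⅔ + 2*s/3) + s = (-1 + 2*s/3) + s = -1 + 5*s/3)
x(g, V) = V - 22*g (x(g, V) = -22*g + V = V - 22*g)
((-3 - 2)*5)*x(c(6), -117 - 320) = ((-3 - 2)*5)*((-117 - 320) - 22*(-1 + (5/3)*6)) = (-5*5)*(-437 - 22*(-1 + 10)) = -25*(-437 - 22*9) = -25*(-437 - 198) = -25*(-635) = 15875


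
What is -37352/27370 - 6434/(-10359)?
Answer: -654754/880515 ≈ -0.74360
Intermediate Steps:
-37352/27370 - 6434/(-10359) = -37352*1/27370 - 6434*(-1/10359) = -116/85 + 6434/10359 = -654754/880515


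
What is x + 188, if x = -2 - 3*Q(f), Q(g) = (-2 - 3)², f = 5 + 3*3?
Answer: 111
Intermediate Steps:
f = 14 (f = 5 + 9 = 14)
Q(g) = 25 (Q(g) = (-5)² = 25)
x = -77 (x = -2 - 3*25 = -2 - 75 = -77)
x + 188 = -77 + 188 = 111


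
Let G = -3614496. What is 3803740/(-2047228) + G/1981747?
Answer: -3734436937717/1014271986829 ≈ -3.6819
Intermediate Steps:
3803740/(-2047228) + G/1981747 = 3803740/(-2047228) - 3614496/1981747 = 3803740*(-1/2047228) - 3614496*1/1981747 = -950935/511807 - 3614496/1981747 = -3734436937717/1014271986829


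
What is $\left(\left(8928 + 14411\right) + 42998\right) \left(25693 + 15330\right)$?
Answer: $2721342751$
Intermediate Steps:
$\left(\left(8928 + 14411\right) + 42998\right) \left(25693 + 15330\right) = \left(23339 + 42998\right) 41023 = 66337 \cdot 41023 = 2721342751$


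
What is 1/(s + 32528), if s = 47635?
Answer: 1/80163 ≈ 1.2475e-5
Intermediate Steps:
1/(s + 32528) = 1/(47635 + 32528) = 1/80163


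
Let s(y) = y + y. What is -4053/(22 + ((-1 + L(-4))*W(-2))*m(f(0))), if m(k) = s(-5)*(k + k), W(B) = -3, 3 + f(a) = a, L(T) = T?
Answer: -4053/922 ≈ -4.3959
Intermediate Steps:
f(a) = -3 + a
s(y) = 2*y
m(k) = -20*k (m(k) = (2*(-5))*(k + k) = -20*k)
-4053/(22 + ((-1 + L(-4))*W(-2))*m(f(0))) = -4053/(22 + ((-1 - 4)*(-3))*(-20*(-3 + 0))) = -4053/(22 + (-5*(-3))*(-20*(-3))) = -4053/(22 + 15*60) = -4053/(22 + 900) = -4053/922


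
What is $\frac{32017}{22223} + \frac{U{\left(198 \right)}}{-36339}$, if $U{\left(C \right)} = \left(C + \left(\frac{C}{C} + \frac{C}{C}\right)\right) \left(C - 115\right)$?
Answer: $\frac{794563963}{807561597} \approx 0.9839$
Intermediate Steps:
$U{\left(C \right)} = \left(-115 + C\right) \left(2 + C\right)$ ($U{\left(C \right)} = \left(C + \left(1 + 1\right)\right) \left(-115 + C\right) = \left(C + 2\right) \left(-115 + C\right) = \left(2 + C\right) \left(-115 + C\right) = \left(-115 + C\right) \left(2 + C\right)$)
$\frac{32017}{22223} + \frac{U{\left(198 \right)}}{-36339} = \frac{32017}{22223} + \frac{-230 + 198^{2} - 22374}{-36339} = 32017 \cdot \frac{1}{22223} + \left(-230 + 39204 - 22374\right) \left(- \frac{1}{36339}\right) = \frac{32017}{22223} + 16600 \left(- \frac{1}{36339}\right) = \frac{32017}{22223} - \frac{16600}{36339} = \frac{794563963}{807561597}$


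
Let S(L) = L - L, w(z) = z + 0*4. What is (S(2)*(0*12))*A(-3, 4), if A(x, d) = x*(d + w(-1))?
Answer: 0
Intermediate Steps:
w(z) = z (w(z) = z + 0 = z)
S(L) = 0
A(x, d) = x*(-1 + d) (A(x, d) = x*(d - 1) = x*(-1 + d))
(S(2)*(0*12))*A(-3, 4) = (0*(0*12))*(-3*(-1 + 4)) = (0*0)*(-3*3) = 0*(-9) = 0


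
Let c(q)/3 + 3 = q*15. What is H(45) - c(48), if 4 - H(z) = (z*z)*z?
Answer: -93272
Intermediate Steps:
c(q) = -9 + 45*q (c(q) = -9 + 3*(q*15) = -9 + 3*(15*q) = -9 + 45*q)
H(z) = 4 - z³ (H(z) = 4 - z*z*z = 4 - z²*z = 4 - z³)
H(45) - c(48) = (4 - 1*45³) - (-9 + 45*48) = (4 - 1*91125) - (-9 + 2160) = (4 - 91125) - 1*2151 = -91121 - 2151 = -93272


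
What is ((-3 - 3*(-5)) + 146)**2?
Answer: 24964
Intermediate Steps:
((-3 - 3*(-5)) + 146)**2 = ((-3 + 15) + 146)**2 = (12 + 146)**2 = 158**2 = 24964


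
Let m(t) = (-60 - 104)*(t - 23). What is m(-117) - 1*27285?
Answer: -4325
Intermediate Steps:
m(t) = 3772 - 164*t (m(t) = -164*(-23 + t) = 3772 - 164*t)
m(-117) - 1*27285 = (3772 - 164*(-117)) - 1*27285 = (3772 + 19188) - 27285 = 22960 - 27285 = -4325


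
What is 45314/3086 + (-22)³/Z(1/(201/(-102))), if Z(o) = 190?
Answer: -6062517/146585 ≈ -41.358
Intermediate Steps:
45314/3086 + (-22)³/Z(1/(201/(-102))) = 45314/3086 + (-22)³/190 = 45314*(1/3086) - 10648*1/190 = 22657/1543 - 5324/95 = -6062517/146585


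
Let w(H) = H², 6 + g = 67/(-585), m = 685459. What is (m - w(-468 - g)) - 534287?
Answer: -21274823509/342225 ≈ -62166.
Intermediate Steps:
g = -3577/585 (g = -6 + 67/(-585) = -6 + 67*(-1/585) = -6 - 67/585 = -3577/585 ≈ -6.1145)
(m - w(-468 - g)) - 534287 = (685459 - (-468 - 1*(-3577/585))²) - 534287 = (685459 - (-468 + 3577/585)²) - 534287 = (685459 - (-270203/585)²) - 534287 = (685459 - 1*73009661209/342225) - 534287 = (685459 - 73009661209/342225) - 534287 = 161571545066/342225 - 534287 = -21274823509/342225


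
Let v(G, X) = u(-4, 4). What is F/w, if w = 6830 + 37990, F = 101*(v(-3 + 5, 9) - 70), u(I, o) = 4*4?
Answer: -101/830 ≈ -0.12169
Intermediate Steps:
u(I, o) = 16
v(G, X) = 16
F = -5454 (F = 101*(16 - 70) = 101*(-54) = -5454)
w = 44820
F/w = -5454/44820 = -5454*1/44820 = -101/830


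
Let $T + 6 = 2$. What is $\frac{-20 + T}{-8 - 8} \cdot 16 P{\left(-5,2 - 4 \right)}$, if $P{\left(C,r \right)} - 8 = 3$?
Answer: $264$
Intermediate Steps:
$T = -4$ ($T = -6 + 2 = -4$)
$P{\left(C,r \right)} = 11$ ($P{\left(C,r \right)} = 8 + 3 = 11$)
$\frac{-20 + T}{-8 - 8} \cdot 16 P{\left(-5,2 - 4 \right)} = \frac{-20 - 4}{-8 - 8} \cdot 16 \cdot 11 = - \frac{24}{-16} \cdot 16 \cdot 11 = \left(-24\right) \left(- \frac{1}{16}\right) 16 \cdot 11 = \frac{3}{2} \cdot 16 \cdot 11 = 24 \cdot 11 = 264$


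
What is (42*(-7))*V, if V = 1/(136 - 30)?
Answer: -147/53 ≈ -2.7736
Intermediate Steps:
V = 1/106 ≈ 0.0094340
(42*(-7))*V = (42*(-7))*(1/106) = -294*1/106 = -147/53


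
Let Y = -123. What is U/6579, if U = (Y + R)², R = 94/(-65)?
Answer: 65431921/27796275 ≈ 2.3540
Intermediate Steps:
R = -94/65 (R = 94*(-1/65) = -94/65 ≈ -1.4462)
U = 65431921/4225 (U = (-123 - 94/65)² = (-8089/65)² = 65431921/4225 ≈ 15487.)
U/6579 = (65431921/4225)/6579 = (65431921/4225)*(1/6579) = 65431921/27796275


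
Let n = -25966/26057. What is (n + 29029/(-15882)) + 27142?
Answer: 11231202490243/413837274 ≈ 27139.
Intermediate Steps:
n = -25966/26057 (n = -25966*1/26057 = -25966/26057 ≈ -0.99651)
(n + 29029/(-15882)) + 27142 = (-25966/26057 + 29029/(-15882)) + 27142 = (-25966/26057 + 29029*(-1/15882)) + 27142 = (-25966/26057 - 29029/15882) + 27142 = -1168800665/413837274 + 27142 = 11231202490243/413837274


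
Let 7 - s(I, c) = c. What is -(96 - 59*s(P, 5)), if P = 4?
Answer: 22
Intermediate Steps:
s(I, c) = 7 - c
-(96 - 59*s(P, 5)) = -(96 - 59*(7 - 1*5)) = -(96 - 59*(7 - 5)) = -(96 - 59*2) = -(96 - 118) = -1*(-22) = 22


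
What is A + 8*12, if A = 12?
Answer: 108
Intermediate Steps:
A + 8*12 = 12 + 8*12 = 12 + 96 = 108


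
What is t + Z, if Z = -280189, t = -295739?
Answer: -575928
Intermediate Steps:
t + Z = -295739 - 280189 = -575928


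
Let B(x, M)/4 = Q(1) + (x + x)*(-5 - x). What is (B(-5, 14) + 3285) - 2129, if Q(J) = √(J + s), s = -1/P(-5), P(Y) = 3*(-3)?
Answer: 1156 + 4*√10/3 ≈ 1160.2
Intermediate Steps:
P(Y) = -9
s = ⅑ (s = -1/(-9) = -1*(-⅑) = ⅑ ≈ 0.11111)
Q(J) = √(⅑ + J) (Q(J) = √(J + ⅑) = √(⅑ + J))
B(x, M) = 4*√10/3 + 8*x*(-5 - x) (B(x, M) = 4*(√(1 + 9*1)/3 + (x + x)*(-5 - x)) = 4*(√(1 + 9)/3 + (2*x)*(-5 - x)) = 4*(√10/3 + 2*x*(-5 - x)) = 4*√10/3 + 8*x*(-5 - x))
(B(-5, 14) + 3285) - 2129 = ((-40*(-5) - 8*(-5)² + 4*√10/3) + 3285) - 2129 = ((200 - 8*25 + 4*√10/3) + 3285) - 2129 = ((200 - 200 + 4*√10/3) + 3285) - 2129 = (4*√10/3 + 3285) - 2129 = (3285 + 4*√10/3) - 2129 = 1156 + 4*√10/3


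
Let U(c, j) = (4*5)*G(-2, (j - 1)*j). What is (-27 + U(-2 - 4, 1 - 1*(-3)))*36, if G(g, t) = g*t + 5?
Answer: -14652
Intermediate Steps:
G(g, t) = 5 + g*t
U(c, j) = 100 - 40*j*(-1 + j) (U(c, j) = (4*5)*(5 - 2*(j - 1)*j) = 20*(5 - 2*(-1 + j)*j) = 20*(5 - 2*j*(-1 + j)) = 100 - 40*j*(-1 + j))
(-27 + U(-2 - 4, 1 - 1*(-3)))*36 = (-27 + (100 - 40*(1 - 1*(-3))*(-1 + (1 - 1*(-3)))))*36 = (-27 + (100 - 40*(1 + 3)*(-1 + (1 + 3))))*36 = (-27 + (100 - 40*4*(-1 + 4)))*36 = (-27 + (100 - 40*4*3))*36 = (-27 + (100 - 480))*36 = (-27 - 380)*36 = -407*36 = -14652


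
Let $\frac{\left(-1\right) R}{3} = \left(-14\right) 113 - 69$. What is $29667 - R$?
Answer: $24714$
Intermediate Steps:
$R = 4953$ ($R = - 3 \left(\left(-14\right) 113 - 69\right) = - 3 \left(-1582 - 69\right) = \left(-3\right) \left(-1651\right) = 4953$)
$29667 - R = 29667 - 4953 = 24714$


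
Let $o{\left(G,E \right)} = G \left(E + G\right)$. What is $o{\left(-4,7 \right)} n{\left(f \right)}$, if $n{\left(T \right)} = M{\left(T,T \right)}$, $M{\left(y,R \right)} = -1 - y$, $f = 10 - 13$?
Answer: $-24$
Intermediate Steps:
$f = -3$
$n{\left(T \right)} = -1 - T$
$o{\left(-4,7 \right)} n{\left(f \right)} = - 4 \left(7 - 4\right) \left(-1 - -3\right) = \left(-4\right) 3 \left(-1 + 3\right) = \left(-12\right) 2 = -24$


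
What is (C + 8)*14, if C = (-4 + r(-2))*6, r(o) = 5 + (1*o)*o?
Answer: 532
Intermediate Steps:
r(o) = 5 + o² (r(o) = 5 + o*o = 5 + o²)
C = 30 (C = (-4 + (5 + (-2)²))*6 = (-4 + (5 + 4))*6 = (-4 + 9)*6 = 5*6 = 30)
(C + 8)*14 = (30 + 8)*14 = 38*14 = 532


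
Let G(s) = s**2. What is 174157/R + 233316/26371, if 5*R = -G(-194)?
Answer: -14182390259/992498956 ≈ -14.290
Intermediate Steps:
R = -37636/5 (R = (-1*(-194)**2)/5 = (-1*37636)/5 = (1/5)*(-37636) = -37636/5 ≈ -7527.2)
174157/R + 233316/26371 = 174157/(-37636/5) + 233316/26371 = 174157*(-5/37636) + 233316*(1/26371) = -870785/37636 + 233316/26371 = -14182390259/992498956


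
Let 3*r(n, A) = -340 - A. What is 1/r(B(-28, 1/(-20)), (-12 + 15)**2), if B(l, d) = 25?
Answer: -3/349 ≈ -0.0085960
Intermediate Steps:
r(n, A) = -340/3 - A/3 (r(n, A) = (-340 - A)/3 = -340/3 - A/3)
1/r(B(-28, 1/(-20)), (-12 + 15)**2) = 1/(-340/3 - (-12 + 15)**2/3) = 1/(-340/3 - 1/3*3**2) = 1/(-340/3 - 1/3*9) = 1/(-340/3 - 3) = 1/(-349/3) = -3/349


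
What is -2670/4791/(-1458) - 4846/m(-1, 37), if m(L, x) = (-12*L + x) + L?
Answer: -940292473/9313704 ≈ -100.96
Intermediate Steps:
m(L, x) = x - 11*L (m(L, x) = (x - 12*L) + L = x - 11*L)
-2670/4791/(-1458) - 4846/m(-1, 37) = -2670/4791/(-1458) - 4846/(37 - 11*(-1)) = -2670*1/4791*(-1/1458) - 4846/(37 + 11) = -890/1597*(-1/1458) - 4846/48 = 445/1164213 - 4846*1/48 = 445/1164213 - 2423/24 = -940292473/9313704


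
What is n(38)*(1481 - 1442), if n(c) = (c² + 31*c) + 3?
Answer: 102375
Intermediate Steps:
n(c) = 3 + c² + 31*c
n(38)*(1481 - 1442) = (3 + 38² + 31*38)*(1481 - 1442) = (3 + 1444 + 1178)*39 = 2625*39 = 102375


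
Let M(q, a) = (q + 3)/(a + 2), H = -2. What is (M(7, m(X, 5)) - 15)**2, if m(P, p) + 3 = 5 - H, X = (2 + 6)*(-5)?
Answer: 1600/9 ≈ 177.78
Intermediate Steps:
X = -40 (X = 8*(-5) = -40)
m(P, p) = 4 (m(P, p) = -3 + (5 - 1*(-2)) = -3 + (5 + 2) = -3 + 7 = 4)
M(q, a) = (3 + q)/(2 + a)
(M(7, m(X, 5)) - 15)**2 = ((3 + 7)/(2 + 4) - 15)**2 = (10/6 - 15)**2 = ((1/6)*10 - 15)**2 = (5/3 - 15)**2 = (-40/3)**2 = 1600/9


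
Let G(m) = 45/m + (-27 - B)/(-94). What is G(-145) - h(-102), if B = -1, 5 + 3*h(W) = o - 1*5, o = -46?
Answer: 76190/4089 ≈ 18.633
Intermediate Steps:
h(W) = -56/3 (h(W) = -5/3 + (-46 - 1*5)/3 = -5/3 + (-46 - 5)/3 = -5/3 + (⅓)*(-51) = -5/3 - 17 = -56/3)
G(m) = 13/47 + 45/m (G(m) = 45/m + (-27 - 1*(-1))/(-94) = 45/m + (-27 + 1)*(-1/94) = 45/m - 26*(-1/94) = 45/m + 13/47 = 13/47 + 45/m)
G(-145) - h(-102) = (13/47 + 45/(-145)) - 1*(-56/3) = (13/47 + 45*(-1/145)) + 56/3 = (13/47 - 9/29) + 56/3 = -46/1363 + 56/3 = 76190/4089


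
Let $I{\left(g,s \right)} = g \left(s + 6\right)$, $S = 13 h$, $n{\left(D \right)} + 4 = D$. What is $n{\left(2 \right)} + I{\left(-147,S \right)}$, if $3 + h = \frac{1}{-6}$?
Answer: $\frac{10335}{2} \approx 5167.5$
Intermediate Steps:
$h = - \frac{19}{6}$ ($h = -3 + \frac{1}{-6} = -3 - \frac{1}{6} = - \frac{19}{6} \approx -3.1667$)
$n{\left(D \right)} = -4 + D$
$S = - \frac{247}{6}$ ($S = 13 \left(- \frac{19}{6}\right) = - \frac{247}{6} \approx -41.167$)
$I{\left(g,s \right)} = g \left(6 + s\right)$
$n{\left(2 \right)} + I{\left(-147,S \right)} = \left(-4 + 2\right) - 147 \left(6 - \frac{247}{6}\right) = -2 - - \frac{10339}{2} = -2 + \frac{10339}{2} = \frac{10335}{2}$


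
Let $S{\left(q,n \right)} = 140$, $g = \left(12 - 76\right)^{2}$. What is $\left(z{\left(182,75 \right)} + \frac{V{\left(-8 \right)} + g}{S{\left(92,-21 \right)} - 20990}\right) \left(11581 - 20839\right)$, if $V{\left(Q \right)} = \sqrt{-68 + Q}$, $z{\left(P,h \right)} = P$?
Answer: $- \frac{5848901972}{3475} + \frac{3086 i \sqrt{19}}{3475} \approx -1.6831 \cdot 10^{6} + 3.871 i$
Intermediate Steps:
$g = 4096$ ($g = \left(-64\right)^{2} = 4096$)
$\left(z{\left(182,75 \right)} + \frac{V{\left(-8 \right)} + g}{S{\left(92,-21 \right)} - 20990}\right) \left(11581 - 20839\right) = \left(182 + \frac{\sqrt{-68 - 8} + 4096}{140 - 20990}\right) \left(11581 - 20839\right) = \left(182 + \frac{\sqrt{-76} + 4096}{-20850}\right) \left(-9258\right) = \left(182 + \left(2 i \sqrt{19} + 4096\right) \left(- \frac{1}{20850}\right)\right) \left(-9258\right) = \left(182 + \left(4096 + 2 i \sqrt{19}\right) \left(- \frac{1}{20850}\right)\right) \left(-9258\right) = \left(182 - \left(\frac{2048}{10425} + \frac{i \sqrt{19}}{10425}\right)\right) \left(-9258\right) = \left(\frac{1895302}{10425} - \frac{i \sqrt{19}}{10425}\right) \left(-9258\right) = - \frac{5848901972}{3475} + \frac{3086 i \sqrt{19}}{3475}$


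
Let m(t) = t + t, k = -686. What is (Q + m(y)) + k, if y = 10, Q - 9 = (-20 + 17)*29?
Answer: -744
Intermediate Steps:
Q = -78 (Q = 9 + (-20 + 17)*29 = 9 - 3*29 = 9 - 87 = -78)
m(t) = 2*t
(Q + m(y)) + k = (-78 + 2*10) - 686 = (-78 + 20) - 686 = -58 - 686 = -744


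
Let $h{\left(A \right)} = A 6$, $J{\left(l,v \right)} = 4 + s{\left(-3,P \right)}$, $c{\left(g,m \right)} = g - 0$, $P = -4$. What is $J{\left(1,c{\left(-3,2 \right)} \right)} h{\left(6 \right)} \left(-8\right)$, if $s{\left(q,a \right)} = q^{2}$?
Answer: $-3744$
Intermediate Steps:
$c{\left(g,m \right)} = g$ ($c{\left(g,m \right)} = g + 0 = g$)
$J{\left(l,v \right)} = 13$ ($J{\left(l,v \right)} = 4 + \left(-3\right)^{2} = 4 + 9 = 13$)
$h{\left(A \right)} = 6 A$
$J{\left(1,c{\left(-3,2 \right)} \right)} h{\left(6 \right)} \left(-8\right) = 13 \cdot 6 \cdot 6 \left(-8\right) = 13 \cdot 36 \left(-8\right) = 468 \left(-8\right) = -3744$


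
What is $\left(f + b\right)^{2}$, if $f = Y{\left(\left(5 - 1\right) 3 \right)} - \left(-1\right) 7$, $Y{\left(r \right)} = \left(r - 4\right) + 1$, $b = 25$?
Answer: $1681$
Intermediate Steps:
$Y{\left(r \right)} = -3 + r$ ($Y{\left(r \right)} = \left(-4 + r\right) + 1 = -3 + r$)
$f = 16$ ($f = \left(-3 + \left(5 - 1\right) 3\right) - \left(-1\right) 7 = \left(-3 + 4 \cdot 3\right) - -7 = \left(-3 + 12\right) + 7 = 9 + 7 = 16$)
$\left(f + b\right)^{2} = \left(16 + 25\right)^{2} = 41^{2} = 1681$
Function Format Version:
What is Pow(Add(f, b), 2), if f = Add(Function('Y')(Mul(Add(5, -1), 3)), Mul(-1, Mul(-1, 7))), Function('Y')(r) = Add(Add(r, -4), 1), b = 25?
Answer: 1681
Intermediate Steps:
Function('Y')(r) = Add(-3, r) (Function('Y')(r) = Add(Add(-4, r), 1) = Add(-3, r))
f = 16 (f = Add(Add(-3, Mul(Add(5, -1), 3)), Mul(-1, Mul(-1, 7))) = Add(Add(-3, Mul(4, 3)), Mul(-1, -7)) = Add(Add(-3, 12), 7) = Add(9, 7) = 16)
Pow(Add(f, b), 2) = Pow(Add(16, 25), 2) = Pow(41, 2) = 1681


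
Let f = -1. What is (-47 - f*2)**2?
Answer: 2025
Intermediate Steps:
(-47 - f*2)**2 = (-47 - 1*(-1)*2)**2 = (-47 + 1*2)**2 = (-47 + 2)**2 = (-45)**2 = 2025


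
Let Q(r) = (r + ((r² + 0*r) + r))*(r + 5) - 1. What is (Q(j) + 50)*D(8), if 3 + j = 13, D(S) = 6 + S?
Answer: 25886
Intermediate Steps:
j = 10 (j = -3 + 13 = 10)
Q(r) = -1 + (5 + r)*(r² + 2*r) (Q(r) = (r + ((r² + 0) + r))*(5 + r) - 1 = (r + (r² + r))*(5 + r) - 1 = (r + (r + r²))*(5 + r) - 1 = (r² + 2*r)*(5 + r) - 1 = (5 + r)*(r² + 2*r) - 1 = -1 + (5 + r)*(r² + 2*r))
(Q(j) + 50)*D(8) = ((-1 + 10³ + 7*10² + 10*10) + 50)*(6 + 8) = ((-1 + 1000 + 7*100 + 100) + 50)*14 = ((-1 + 1000 + 700 + 100) + 50)*14 = (1799 + 50)*14 = 1849*14 = 25886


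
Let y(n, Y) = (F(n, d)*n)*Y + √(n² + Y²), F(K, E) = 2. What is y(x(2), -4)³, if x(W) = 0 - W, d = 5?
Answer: 5056 + 1576*√5 ≈ 8580.0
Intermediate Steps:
x(W) = -W
y(n, Y) = √(Y² + n²) + 2*Y*n (y(n, Y) = (2*n)*Y + √(n² + Y²) = 2*Y*n + √(Y² + n²) = √(Y² + n²) + 2*Y*n)
y(x(2), -4)³ = (√((-4)² + (-1*2)²) + 2*(-4)*(-1*2))³ = (√(16 + (-2)²) + 2*(-4)*(-2))³ = (√(16 + 4) + 16)³ = (√20 + 16)³ = (2*√5 + 16)³ = (16 + 2*√5)³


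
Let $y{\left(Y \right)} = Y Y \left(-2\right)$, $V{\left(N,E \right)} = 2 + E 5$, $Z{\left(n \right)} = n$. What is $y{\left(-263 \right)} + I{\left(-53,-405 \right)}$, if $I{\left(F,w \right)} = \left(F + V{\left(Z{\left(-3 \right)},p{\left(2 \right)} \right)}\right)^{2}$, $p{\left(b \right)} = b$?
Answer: $-136657$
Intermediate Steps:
$V{\left(N,E \right)} = 2 + 5 E$
$y{\left(Y \right)} = - 2 Y^{2}$ ($y{\left(Y \right)} = Y^{2} \left(-2\right) = - 2 Y^{2}$)
$I{\left(F,w \right)} = \left(12 + F\right)^{2}$ ($I{\left(F,w \right)} = \left(F + \left(2 + 5 \cdot 2\right)\right)^{2} = \left(F + \left(2 + 10\right)\right)^{2} = \left(F + 12\right)^{2} = \left(12 + F\right)^{2}$)
$y{\left(-263 \right)} + I{\left(-53,-405 \right)} = - 2 \left(-263\right)^{2} + \left(12 - 53\right)^{2} = \left(-2\right) 69169 + \left(-41\right)^{2} = -138338 + 1681 = -136657$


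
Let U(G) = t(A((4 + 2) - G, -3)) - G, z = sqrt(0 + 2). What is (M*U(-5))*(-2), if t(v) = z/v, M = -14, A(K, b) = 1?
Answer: 140 + 28*sqrt(2) ≈ 179.60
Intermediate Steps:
z = sqrt(2) ≈ 1.4142
t(v) = sqrt(2)/v
U(G) = sqrt(2) - G (U(G) = sqrt(2)/1 - G = sqrt(2)*1 - G = sqrt(2) - G)
(M*U(-5))*(-2) = -14*(sqrt(2) - 1*(-5))*(-2) = -14*(sqrt(2) + 5)*(-2) = -14*(5 + sqrt(2))*(-2) = (-70 - 14*sqrt(2))*(-2) = 140 + 28*sqrt(2)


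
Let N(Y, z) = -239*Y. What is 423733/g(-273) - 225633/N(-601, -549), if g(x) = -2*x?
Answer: 60741388769/78426894 ≈ 774.50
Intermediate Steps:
423733/g(-273) - 225633/N(-601, -549) = 423733/((-2*(-273))) - 225633/((-239*(-601))) = 423733/546 - 225633/143639 = 60741388769/78426894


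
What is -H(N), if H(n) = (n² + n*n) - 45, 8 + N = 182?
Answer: -60507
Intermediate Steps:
N = 174 (N = -8 + 182 = 174)
H(n) = -45 + 2*n² (H(n) = (n² + n²) - 45 = 2*n² - 45 = -45 + 2*n²)
-H(N) = -(-45 + 2*174²) = -(-45 + 2*30276) = -(-45 + 60552) = -1*60507 = -60507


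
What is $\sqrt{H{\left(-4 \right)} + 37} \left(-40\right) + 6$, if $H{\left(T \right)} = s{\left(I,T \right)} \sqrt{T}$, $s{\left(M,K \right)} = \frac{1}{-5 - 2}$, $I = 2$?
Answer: $6 - \frac{40 \sqrt{1813 - 14 i}}{7} \approx -237.31 + 0.93942 i$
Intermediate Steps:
$s{\left(M,K \right)} = - \frac{1}{7}$ ($s{\left(M,K \right)} = \frac{1}{-7} = - \frac{1}{7}$)
$H{\left(T \right)} = - \frac{\sqrt{T}}{7}$
$\sqrt{H{\left(-4 \right)} + 37} \left(-40\right) + 6 = \sqrt{- \frac{\sqrt{-4}}{7} + 37} \left(-40\right) + 6 = \sqrt{- \frac{2 i}{7} + 37} \left(-40\right) + 6 = \sqrt{37 - \frac{2 i}{7}} \left(-40\right) + 6 = - 40 \sqrt{37 - \frac{2 i}{7}} + 6 = 6 - 40 \sqrt{37 - \frac{2 i}{7}}$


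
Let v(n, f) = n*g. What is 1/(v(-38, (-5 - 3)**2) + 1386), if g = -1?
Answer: 1/1424 ≈ 0.00070225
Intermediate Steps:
v(n, f) = -n (v(n, f) = n*(-1) = -n)
1/(v(-38, (-5 - 3)**2) + 1386) = 1/(-1*(-38) + 1386) = 1/(38 + 1386) = 1/1424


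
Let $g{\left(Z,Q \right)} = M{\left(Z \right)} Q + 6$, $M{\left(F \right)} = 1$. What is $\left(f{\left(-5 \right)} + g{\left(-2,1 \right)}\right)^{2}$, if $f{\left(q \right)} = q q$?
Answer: $1024$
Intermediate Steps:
$f{\left(q \right)} = q^{2}$
$g{\left(Z,Q \right)} = 6 + Q$ ($g{\left(Z,Q \right)} = 1 Q + 6 = Q + 6 = 6 + Q$)
$\left(f{\left(-5 \right)} + g{\left(-2,1 \right)}\right)^{2} = \left(\left(-5\right)^{2} + \left(6 + 1\right)\right)^{2} = \left(25 + 7\right)^{2} = 32^{2} = 1024$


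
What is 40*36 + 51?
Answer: 1491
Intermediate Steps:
40*36 + 51 = 1440 + 51 = 1491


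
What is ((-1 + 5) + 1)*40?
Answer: 200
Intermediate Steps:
((-1 + 5) + 1)*40 = (4 + 1)*40 = 5*40 = 200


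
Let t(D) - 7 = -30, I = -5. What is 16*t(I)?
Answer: -368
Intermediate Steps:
t(D) = -23 (t(D) = 7 - 30 = -23)
16*t(I) = 16*(-23) = -368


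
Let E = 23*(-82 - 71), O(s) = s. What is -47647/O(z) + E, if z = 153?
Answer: -586054/153 ≈ -3830.4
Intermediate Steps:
E = -3519 (E = 23*(-153) = -3519)
-47647/O(z) + E = -47647/153 - 3519 = -586054/153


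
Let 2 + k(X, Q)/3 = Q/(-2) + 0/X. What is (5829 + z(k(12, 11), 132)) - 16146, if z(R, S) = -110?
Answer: -10427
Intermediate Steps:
k(X, Q) = -6 - 3*Q/2 (k(X, Q) = -6 + 3*(Q/(-2) + 0/X) = -6 + 3*(Q*(-½) + 0) = -6 + 3*(-Q/2 + 0) = -6 + 3*(-Q/2) = -6 - 3*Q/2)
(5829 + z(k(12, 11), 132)) - 16146 = (5829 - 110) - 16146 = 5719 - 16146 = -10427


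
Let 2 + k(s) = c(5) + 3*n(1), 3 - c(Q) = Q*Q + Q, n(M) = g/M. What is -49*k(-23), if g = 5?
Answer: 686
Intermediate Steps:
n(M) = 5/M
c(Q) = 3 - Q - Q**2 (c(Q) = 3 - (Q*Q + Q) = 3 - (Q**2 + Q) = 3 - (Q + Q**2) = 3 + (-Q - Q**2) = 3 - Q - Q**2)
k(s) = -14 (k(s) = -2 + ((3 - 1*5 - 1*5**2) + 3*(5/1)) = -2 + ((3 - 5 - 1*25) + 3*(5*1)) = -2 + ((3 - 5 - 25) + 3*5) = -2 + (-27 + 15) = -2 - 12 = -14)
-49*k(-23) = -49*(-14) = 686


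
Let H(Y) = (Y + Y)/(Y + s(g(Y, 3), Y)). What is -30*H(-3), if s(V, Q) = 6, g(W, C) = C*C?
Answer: 60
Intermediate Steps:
g(W, C) = C**2
H(Y) = 2*Y/(6 + Y) (H(Y) = (Y + Y)/(Y + 6) = (2*Y)/(6 + Y) = 2*Y/(6 + Y))
-30*H(-3) = -60*(-3)/(6 - 3) = -60*(-3)/3 = -30*(-2) = 60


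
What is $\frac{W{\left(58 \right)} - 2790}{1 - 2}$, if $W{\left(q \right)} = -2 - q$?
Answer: $2850$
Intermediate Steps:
$\frac{W{\left(58 \right)} - 2790}{1 - 2} = \frac{\left(-2 - 58\right) - 2790}{1 - 2} = \frac{\left(-2 - 58\right) - 2790}{-1} = \left(-60 - 2790\right) \left(-1\right) = \left(-2850\right) \left(-1\right) = 2850$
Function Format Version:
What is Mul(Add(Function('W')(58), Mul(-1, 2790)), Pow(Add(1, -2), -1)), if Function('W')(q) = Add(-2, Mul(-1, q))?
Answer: 2850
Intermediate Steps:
Mul(Add(Function('W')(58), Mul(-1, 2790)), Pow(Add(1, -2), -1)) = Mul(Add(Add(-2, Mul(-1, 58)), Mul(-1, 2790)), Pow(Add(1, -2), -1)) = Mul(Add(Add(-2, -58), -2790), Pow(-1, -1)) = Mul(Add(-60, -2790), -1) = Mul(-2850, -1) = 2850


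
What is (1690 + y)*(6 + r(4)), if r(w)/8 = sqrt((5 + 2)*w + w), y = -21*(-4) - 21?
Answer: 10518 + 56096*sqrt(2) ≈ 89850.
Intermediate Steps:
y = 63 (y = 84 - 21 = 63)
r(w) = 16*sqrt(2)*sqrt(w) (r(w) = 8*sqrt((5 + 2)*w + w) = 8*sqrt(7*w + w) = 8*sqrt(8*w) = 8*(2*sqrt(2)*sqrt(w)) = 16*sqrt(2)*sqrt(w))
(1690 + y)*(6 + r(4)) = (1690 + 63)*(6 + 16*sqrt(2)*sqrt(4)) = 1753*(6 + 16*sqrt(2)*2) = 1753*(6 + 32*sqrt(2)) = 10518 + 56096*sqrt(2)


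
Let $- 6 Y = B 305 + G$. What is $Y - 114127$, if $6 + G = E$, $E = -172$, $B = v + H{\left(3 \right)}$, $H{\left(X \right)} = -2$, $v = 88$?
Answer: $-118469$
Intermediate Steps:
$B = 86$ ($B = 88 - 2 = 86$)
$G = -178$ ($G = -6 - 172 = -178$)
$Y = -4342$ ($Y = - \frac{86 \cdot 305 - 178}{6} = - \frac{26230 - 178}{6} = \left(- \frac{1}{6}\right) 26052 = -4342$)
$Y - 114127 = -4342 - 114127 = -118469$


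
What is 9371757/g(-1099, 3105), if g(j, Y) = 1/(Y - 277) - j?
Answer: 8834442932/1035991 ≈ 8527.5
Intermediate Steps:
g(j, Y) = 1/(-277 + Y) - j
9371757/g(-1099, 3105) = 9371757/(((1 + 277*(-1099) - 1*3105*(-1099))/(-277 + 3105))) = 9371757/(((1 - 304423 + 3412395)/2828)) = 9371757/(((1/2828)*3107973)) = 9371757/(3107973/2828) = 9371757*(2828/3107973) = 8834442932/1035991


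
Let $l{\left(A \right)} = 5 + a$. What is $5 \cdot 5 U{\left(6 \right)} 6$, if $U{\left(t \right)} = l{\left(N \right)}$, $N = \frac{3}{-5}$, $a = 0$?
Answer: $750$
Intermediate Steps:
$N = - \frac{3}{5}$ ($N = 3 \left(- \frac{1}{5}\right) = - \frac{3}{5} \approx -0.6$)
$l{\left(A \right)} = 5$ ($l{\left(A \right)} = 5 + 0 = 5$)
$U{\left(t \right)} = 5$
$5 \cdot 5 U{\left(6 \right)} 6 = 5 \cdot 5 \cdot 5 \cdot 6 = 25 \cdot 5 \cdot 6 = 125 \cdot 6 = 750$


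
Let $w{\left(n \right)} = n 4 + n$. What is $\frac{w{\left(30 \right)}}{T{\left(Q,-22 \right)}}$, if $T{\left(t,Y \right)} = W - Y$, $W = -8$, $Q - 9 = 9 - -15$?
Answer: $\frac{75}{7} \approx 10.714$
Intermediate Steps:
$Q = 33$ ($Q = 9 + \left(9 - -15\right) = 9 + \left(9 + 15\right) = 9 + 24 = 33$)
$w{\left(n \right)} = 5 n$ ($w{\left(n \right)} = 4 n + n = 5 n$)
$T{\left(t,Y \right)} = -8 - Y$
$\frac{w{\left(30 \right)}}{T{\left(Q,-22 \right)}} = \frac{5 \cdot 30}{-8 - -22} = \frac{150}{-8 + 22} = \frac{150}{14} = 150 \cdot \frac{1}{14} = \frac{75}{7}$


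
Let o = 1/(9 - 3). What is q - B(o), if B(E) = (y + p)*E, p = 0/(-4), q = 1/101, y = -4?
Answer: 205/303 ≈ 0.67657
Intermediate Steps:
o = ⅙ (o = 1/6 = ⅙ ≈ 0.16667)
q = 1/101 ≈ 0.0099010
p = 0 (p = 0*(-¼) = 0)
B(E) = -4*E (B(E) = (-4 + 0)*E = -4*E)
q - B(o) = 1/101 - (-4)/6 = 1/101 - 1*(-⅔) = 1/101 + ⅔ = 205/303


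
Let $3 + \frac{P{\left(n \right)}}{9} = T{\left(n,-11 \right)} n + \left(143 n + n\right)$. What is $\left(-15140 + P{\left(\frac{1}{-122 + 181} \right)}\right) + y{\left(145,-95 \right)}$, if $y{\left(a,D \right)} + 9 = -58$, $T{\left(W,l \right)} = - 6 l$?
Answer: $- \frac{896916}{59} \approx -15202.0$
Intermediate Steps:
$y{\left(a,D \right)} = -67$ ($y{\left(a,D \right)} = -9 - 58 = -67$)
$P{\left(n \right)} = -27 + 1890 n$ ($P{\left(n \right)} = -27 + 9 \left(\left(-6\right) \left(-11\right) n + \left(143 n + n\right)\right) = -27 + 9 \left(66 n + 144 n\right) = -27 + 9 \cdot 210 n = -27 + 1890 n$)
$\left(-15140 + P{\left(\frac{1}{-122 + 181} \right)}\right) + y{\left(145,-95 \right)} = \left(-15140 - \left(27 - \frac{1890}{-122 + 181}\right)\right) - 67 = \left(-15140 - \left(27 - \frac{1890}{59}\right)\right) - 67 = \left(-15140 + \left(-27 + 1890 \cdot \frac{1}{59}\right)\right) - 67 = \left(-15140 + \left(-27 + \frac{1890}{59}\right)\right) - 67 = \left(-15140 + \frac{297}{59}\right) - 67 = - \frac{892963}{59} - 67 = - \frac{896916}{59}$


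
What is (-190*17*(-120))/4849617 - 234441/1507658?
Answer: -9694400321/128273050298 ≈ -0.075576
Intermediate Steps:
(-190*17*(-120))/4849617 - 234441/1507658 = (-95*34*(-120))*(1/4849617) - 234441*1/1507658 = -3230*(-120)*(1/4849617) - 234441/1507658 = 387600*(1/4849617) - 234441/1507658 = 6800/85081 - 234441/1507658 = -9694400321/128273050298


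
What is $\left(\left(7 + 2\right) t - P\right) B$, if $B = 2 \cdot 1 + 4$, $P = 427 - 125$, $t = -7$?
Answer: $-2190$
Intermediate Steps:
$P = 302$
$B = 6$ ($B = 2 + 4 = 6$)
$\left(\left(7 + 2\right) t - P\right) B = \left(\left(7 + 2\right) \left(-7\right) - 302\right) 6 = \left(9 \left(-7\right) - 302\right) 6 = \left(-63 - 302\right) 6 = \left(-365\right) 6 = -2190$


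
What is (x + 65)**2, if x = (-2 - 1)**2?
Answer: 5476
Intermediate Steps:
x = 9 (x = (-3)**2 = 9)
(x + 65)**2 = (9 + 65)**2 = 74**2 = 5476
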